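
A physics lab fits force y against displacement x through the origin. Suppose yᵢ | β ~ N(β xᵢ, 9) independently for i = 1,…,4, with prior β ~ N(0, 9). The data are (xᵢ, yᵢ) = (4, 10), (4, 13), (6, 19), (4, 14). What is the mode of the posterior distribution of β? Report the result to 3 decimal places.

log p(β | y) = −Σ(yᵢ − βxᵢ)²/(2·9) − β²/(2·9) + const.
Setting the derivative to zero: Σxᵢ(yᵢ − βxᵢ)/9 − β/9 = 0, so β = Σxᵢyᵢ / (Σxᵢ² + σ²/τ²).
Σxᵢyᵢ = 4·10 + 4·13 + 6·19 + 4·14 = 262; Σxᵢ² = 84; σ²/τ² = 1.
β̂_MAP = 262 / (84 + 1) = 262/85 ≈ 3.082.

β̂_MAP = 3.082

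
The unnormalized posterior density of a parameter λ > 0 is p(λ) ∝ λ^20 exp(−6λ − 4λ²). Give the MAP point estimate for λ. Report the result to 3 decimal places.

ℓ'(λ) = 20/λ − 6 − 8λ. Setting this to zero and multiplying by λ: 8λ² + 6λ − 20 = 0.
λ = (−6 + √(6² + 4·8·20)) / (2·8) = (−6 + √676) / 16 = (−6 + 26)/16 = 5/4.
ℓ''(λ) = −20/λ² − 8 < 0, confirming a maximum.

λ̂_MAP = 1.250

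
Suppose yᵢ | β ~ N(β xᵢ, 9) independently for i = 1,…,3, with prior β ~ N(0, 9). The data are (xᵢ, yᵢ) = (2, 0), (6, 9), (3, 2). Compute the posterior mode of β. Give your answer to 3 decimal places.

β̂_MAP = 1.200

log p(β | y) = −Σ(yᵢ − βxᵢ)²/(2·9) − β²/(2·9) + const.
Setting the derivative to zero: Σxᵢ(yᵢ − βxᵢ)/9 − β/9 = 0, so β = Σxᵢyᵢ / (Σxᵢ² + σ²/τ²).
Σxᵢyᵢ = 2·0 + 6·9 + 3·2 = 60; Σxᵢ² = 49; σ²/τ² = 1.
β̂_MAP = 60 / (49 + 1) = 60/50 ≈ 1.200.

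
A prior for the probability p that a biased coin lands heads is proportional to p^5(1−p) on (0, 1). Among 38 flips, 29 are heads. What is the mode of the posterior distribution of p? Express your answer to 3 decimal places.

p̂_MAP = 0.773

The prior density ∝ p^5(1−p)^1 is the kernel of Beta(6, 2).
Data: 29 successes in 38 trials. The binomial likelihood contributes p^29(1−p)^9, so the posterior is Beta(6+29, 2+9) = Beta(35, 11).
For Beta(a, b) with a, b > 1 the mode is (a−1)/(a+b−2) = 34/44 ≈ 0.773.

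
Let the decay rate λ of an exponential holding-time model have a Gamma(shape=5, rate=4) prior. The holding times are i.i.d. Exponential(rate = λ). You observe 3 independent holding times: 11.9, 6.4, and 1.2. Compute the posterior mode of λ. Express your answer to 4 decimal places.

λ̂_MAP = 0.2979

The Exponential(rate=λ) likelihood is ∝ λ^n e^(−λΣtᵢ). Here n = 3 and Σtᵢ = 11.9 + 6.4 + 1.2 = 19.5.
Posterior ∝ λ^4e^(−4λ) · λ^3e^(−19.5λ) = λ^7e^(−23.5λ), i.e. Gamma(8, 23.5).
Mode = (a−1)/b = 7/23.5 ≈ 0.2979.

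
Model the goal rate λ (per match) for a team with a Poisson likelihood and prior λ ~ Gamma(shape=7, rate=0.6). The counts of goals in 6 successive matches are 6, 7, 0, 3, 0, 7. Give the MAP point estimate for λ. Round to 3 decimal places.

Σxᵢ = 6+7+0+3+0+7 = 23, with n = 6.
Posterior ∝ λ^6e^(−0.6λ) · λ^23e^(−6λ) = λ^29e^(−6.6λ), i.e. Gamma(shape=30, rate=6.6).
The mode of a Gamma(a, b) with a ≥ 1 (shape–rate) is (a−1)/b = 29/6.6 ≈ 4.394.

λ̂_MAP = 4.394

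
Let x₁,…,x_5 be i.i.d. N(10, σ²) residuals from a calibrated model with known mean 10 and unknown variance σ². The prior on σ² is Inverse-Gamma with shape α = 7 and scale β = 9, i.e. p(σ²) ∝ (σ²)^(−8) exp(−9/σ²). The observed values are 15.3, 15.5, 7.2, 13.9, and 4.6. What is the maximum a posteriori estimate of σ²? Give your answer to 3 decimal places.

σ̂²_MAP = 6.121

Sum of squared deviations about the known mean: SS = (15.3−10)² + (15.5−10)² + (7.2−10)² + (13.9−10)² + (4.6−10)² = 110.55.
The Normal likelihood contributes (σ²)^(−n/2) exp(−SS/(2σ²)), so the posterior is Inverse-Gamma(α + n/2, β + SS/2) = Inverse-Gamma(9.5, 64.275).
The mode of Inverse-Gamma(a, b) is b/(a+1) = 64.275/10.5 ≈ 6.121.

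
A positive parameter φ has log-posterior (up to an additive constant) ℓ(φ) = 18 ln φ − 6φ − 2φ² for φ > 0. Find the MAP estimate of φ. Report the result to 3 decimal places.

ℓ'(φ) = 18/φ − 6 − 4φ. Setting this to zero and multiplying by φ: 4φ² + 6φ − 18 = 0.
φ = (−6 + √(6² + 4·4·18)) / (2·4) = (−6 + √324) / 8 = (−6 + 18)/8 = 3/2.
ℓ''(φ) = −18/φ² − 4 < 0, confirming a maximum.

φ̂_MAP = 1.500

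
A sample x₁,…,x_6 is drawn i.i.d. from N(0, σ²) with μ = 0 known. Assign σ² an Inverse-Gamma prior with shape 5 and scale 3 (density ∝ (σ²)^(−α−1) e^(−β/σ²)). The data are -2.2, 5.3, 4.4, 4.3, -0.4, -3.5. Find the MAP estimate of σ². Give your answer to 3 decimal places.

σ̂²_MAP = 4.955

Sum of squared deviations about the known mean: SS = (-2.2−0)² + (5.3−0)² + (4.4−0)² + (4.3−0)² + (-0.4−0)² + (-3.5−0)² = 83.19.
The Normal likelihood contributes (σ²)^(−n/2) exp(−SS/(2σ²)), so the posterior is Inverse-Gamma(α + n/2, β + SS/2) = Inverse-Gamma(8, 44.595).
The mode of Inverse-Gamma(a, b) is b/(a+1) = 44.595/9 ≈ 4.955.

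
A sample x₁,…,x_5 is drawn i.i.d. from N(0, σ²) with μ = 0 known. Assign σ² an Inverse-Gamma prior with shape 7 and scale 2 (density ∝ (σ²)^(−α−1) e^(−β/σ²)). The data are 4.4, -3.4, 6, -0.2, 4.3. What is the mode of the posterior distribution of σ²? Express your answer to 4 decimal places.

Sum of squared deviations about the known mean: SS = (4.4−0)² + (-3.4−0)² + (6−0)² + (-0.2−0)² + (4.3−0)² = 85.45.
The Normal likelihood contributes (σ²)^(−n/2) exp(−SS/(2σ²)), so the posterior is Inverse-Gamma(α + n/2, β + SS/2) = Inverse-Gamma(9.5, 44.725).
The mode of Inverse-Gamma(a, b) is b/(a+1) = 44.725/10.5 ≈ 4.2595.

σ̂²_MAP = 4.2595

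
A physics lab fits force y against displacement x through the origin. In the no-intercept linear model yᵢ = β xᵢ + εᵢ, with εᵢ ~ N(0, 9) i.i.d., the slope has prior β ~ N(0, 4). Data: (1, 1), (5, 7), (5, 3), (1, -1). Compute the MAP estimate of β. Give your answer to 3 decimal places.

log p(β | y) = −Σ(yᵢ − βxᵢ)²/(2·9) − β²/(2·4) + const.
Setting the derivative to zero: Σxᵢ(yᵢ − βxᵢ)/9 − β/4 = 0, so β = Σxᵢyᵢ / (Σxᵢ² + σ²/τ²).
Σxᵢyᵢ = 1·1 + 5·7 + 5·3 + 1·(-1) = 50; Σxᵢ² = 52; σ²/τ² = 2.25.
β̂_MAP = 50 / (52 + 2.25) = 50/54.25 ≈ 0.922.

β̂_MAP = 0.922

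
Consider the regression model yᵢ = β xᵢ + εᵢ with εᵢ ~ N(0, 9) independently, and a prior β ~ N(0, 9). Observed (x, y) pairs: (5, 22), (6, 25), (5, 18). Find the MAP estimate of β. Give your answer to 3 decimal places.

log p(β | y) = −Σ(yᵢ − βxᵢ)²/(2·9) − β²/(2·9) + const.
Setting the derivative to zero: Σxᵢ(yᵢ − βxᵢ)/9 − β/9 = 0, so β = Σxᵢyᵢ / (Σxᵢ² + σ²/τ²).
Σxᵢyᵢ = 5·22 + 6·25 + 5·18 = 350; Σxᵢ² = 86; σ²/τ² = 1.
β̂_MAP = 350 / (86 + 1) = 350/87 ≈ 4.023.

β̂_MAP = 4.023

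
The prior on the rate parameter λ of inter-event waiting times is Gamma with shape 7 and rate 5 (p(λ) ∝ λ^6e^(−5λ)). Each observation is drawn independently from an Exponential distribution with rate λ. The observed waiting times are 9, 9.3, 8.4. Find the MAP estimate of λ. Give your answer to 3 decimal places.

The Exponential(rate=λ) likelihood is ∝ λ^n e^(−λΣtᵢ). Here n = 3 and Σtᵢ = 9 + 9.3 + 8.4 = 26.7.
Posterior ∝ λ^6e^(−5λ) · λ^3e^(−26.7λ) = λ^9e^(−31.7λ), i.e. Gamma(10, 31.7).
Mode = (a−1)/b = 9/31.7 ≈ 0.284.

λ̂_MAP = 0.284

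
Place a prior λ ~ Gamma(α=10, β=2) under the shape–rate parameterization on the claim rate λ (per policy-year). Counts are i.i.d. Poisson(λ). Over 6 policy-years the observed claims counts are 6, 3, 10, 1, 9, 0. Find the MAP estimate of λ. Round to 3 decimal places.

λ̂_MAP = 4.750

Σxᵢ = 6+3+10+1+9+0 = 29, with n = 6.
Posterior ∝ λ^9e^(−2λ) · λ^29e^(−6λ) = λ^38e^(−8λ), i.e. Gamma(shape=39, rate=8).
The mode of a Gamma(a, b) with a ≥ 1 (shape–rate) is (a−1)/b = 38/8 ≈ 4.750.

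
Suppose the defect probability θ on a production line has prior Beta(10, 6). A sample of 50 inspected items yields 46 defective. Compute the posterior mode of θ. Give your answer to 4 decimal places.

Prior: Beta(10, 6).
Data: 46 successes in 50 trials. The binomial likelihood contributes θ^46(1−θ)^4, so the posterior is Beta(10+46, 6+4) = Beta(56, 10).
For Beta(a, b) with a, b > 1 the mode is (a−1)/(a+b−2) = 55/64 ≈ 0.8594.

θ̂_MAP = 0.8594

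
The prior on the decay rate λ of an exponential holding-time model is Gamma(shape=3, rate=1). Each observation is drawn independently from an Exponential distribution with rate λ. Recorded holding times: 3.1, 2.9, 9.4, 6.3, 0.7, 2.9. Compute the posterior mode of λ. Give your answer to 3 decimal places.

The Exponential(rate=λ) likelihood is ∝ λ^n e^(−λΣtᵢ). Here n = 6 and Σtᵢ = 3.1 + 2.9 + 9.4 + 6.3 + 0.7 + 2.9 = 25.3.
Posterior ∝ λ^2e^(−1λ) · λ^6e^(−25.3λ) = λ^8e^(−26.3λ), i.e. Gamma(9, 26.3).
Mode = (a−1)/b = 8/26.3 ≈ 0.304.

λ̂_MAP = 0.304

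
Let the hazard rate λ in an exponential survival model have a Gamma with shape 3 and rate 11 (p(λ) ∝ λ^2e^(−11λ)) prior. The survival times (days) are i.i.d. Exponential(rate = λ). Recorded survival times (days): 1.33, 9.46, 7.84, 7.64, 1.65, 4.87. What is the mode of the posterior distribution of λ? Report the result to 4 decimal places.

λ̂_MAP = 0.1827

The Exponential(rate=λ) likelihood is ∝ λ^n e^(−λΣtᵢ). Here n = 6 and Σtᵢ = 1.33 + 9.46 + 7.84 + 7.64 + 1.65 + 4.87 = 32.79.
Posterior ∝ λ^2e^(−11λ) · λ^6e^(−32.79λ) = λ^8e^(−43.79λ), i.e. Gamma(9, 43.79).
Mode = (a−1)/b = 8/43.79 ≈ 0.1827.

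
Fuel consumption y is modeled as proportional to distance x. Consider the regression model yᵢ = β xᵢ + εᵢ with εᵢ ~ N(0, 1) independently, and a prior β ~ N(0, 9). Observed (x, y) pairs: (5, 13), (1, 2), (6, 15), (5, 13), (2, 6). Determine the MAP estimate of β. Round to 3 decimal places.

log p(β | y) = −Σ(yᵢ − βxᵢ)²/(2·1) − β²/(2·9) + const.
Setting the derivative to zero: Σxᵢ(yᵢ − βxᵢ)/1 − β/9 = 0, so β = Σxᵢyᵢ / (Σxᵢ² + σ²/τ²).
Σxᵢyᵢ = 5·13 + 1·2 + 6·15 + 5·13 + 2·6 = 234; Σxᵢ² = 91; σ²/τ² = 1/9.
β̂_MAP = 234 / (91 + 1/9) = 234/(820/9) = 1053/410 ≈ 2.568.

β̂_MAP = 2.568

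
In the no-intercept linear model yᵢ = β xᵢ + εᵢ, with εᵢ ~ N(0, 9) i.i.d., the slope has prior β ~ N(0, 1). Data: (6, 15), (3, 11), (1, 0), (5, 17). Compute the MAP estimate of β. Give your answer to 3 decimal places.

log p(β | y) = −Σ(yᵢ − βxᵢ)²/(2·9) − β²/(2·1) + const.
Setting the derivative to zero: Σxᵢ(yᵢ − βxᵢ)/9 − β/1 = 0, so β = Σxᵢyᵢ / (Σxᵢ² + σ²/τ²).
Σxᵢyᵢ = 6·15 + 3·11 + 1·0 + 5·17 = 208; Σxᵢ² = 71; σ²/τ² = 9.
β̂_MAP = 208 / (71 + 9) = 208/80 ≈ 2.600.

β̂_MAP = 2.600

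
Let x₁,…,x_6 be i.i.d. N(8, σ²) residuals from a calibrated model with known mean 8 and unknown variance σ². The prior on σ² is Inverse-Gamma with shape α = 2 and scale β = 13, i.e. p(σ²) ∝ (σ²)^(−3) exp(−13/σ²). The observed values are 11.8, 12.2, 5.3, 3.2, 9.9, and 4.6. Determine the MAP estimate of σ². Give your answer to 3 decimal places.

σ̂²_MAP = 8.632

Sum of squared deviations about the known mean: SS = (11.8−8)² + (12.2−8)² + (5.3−8)² + (3.2−8)² + (9.9−8)² + (4.6−8)² = 77.58.
The Normal likelihood contributes (σ²)^(−n/2) exp(−SS/(2σ²)), so the posterior is Inverse-Gamma(α + n/2, β + SS/2) = Inverse-Gamma(5, 51.79).
The mode of Inverse-Gamma(a, b) is b/(a+1) = 51.79/6 ≈ 8.632.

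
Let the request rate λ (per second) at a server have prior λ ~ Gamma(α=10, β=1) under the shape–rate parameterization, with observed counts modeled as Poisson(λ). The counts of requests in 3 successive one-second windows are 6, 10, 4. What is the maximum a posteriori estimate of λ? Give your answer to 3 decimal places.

λ̂_MAP = 7.250

Σxᵢ = 6+10+4 = 20, with n = 3.
Posterior ∝ λ^9e^(−1λ) · λ^20e^(−3λ) = λ^29e^(−4λ), i.e. Gamma(shape=30, rate=4).
The mode of a Gamma(a, b) with a ≥ 1 (shape–rate) is (a−1)/b = 29/4 ≈ 7.250.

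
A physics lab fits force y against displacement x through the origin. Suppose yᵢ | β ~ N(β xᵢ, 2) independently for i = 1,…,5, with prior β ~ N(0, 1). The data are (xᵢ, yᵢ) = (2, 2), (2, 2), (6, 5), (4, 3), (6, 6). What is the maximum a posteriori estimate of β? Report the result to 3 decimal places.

β̂_MAP = 0.878

log p(β | y) = −Σ(yᵢ − βxᵢ)²/(2·2) − β²/(2·1) + const.
Setting the derivative to zero: Σxᵢ(yᵢ − βxᵢ)/2 − β/1 = 0, so β = Σxᵢyᵢ / (Σxᵢ² + σ²/τ²).
Σxᵢyᵢ = 2·2 + 2·2 + 6·5 + 4·3 + 6·6 = 86; Σxᵢ² = 96; σ²/τ² = 2.
β̂_MAP = 86 / (96 + 2) = 86/98 ≈ 0.878.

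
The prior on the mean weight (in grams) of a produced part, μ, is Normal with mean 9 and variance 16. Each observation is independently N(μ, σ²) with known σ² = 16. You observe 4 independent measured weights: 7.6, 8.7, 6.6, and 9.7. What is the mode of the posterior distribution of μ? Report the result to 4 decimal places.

μ̂_MAP = 8.3200

n = 4; x̄ = (7.6 + 8.7 + 6.6 + 9.7)/4 = 32.6/4 = 8.15.
For a Normal prior and Normal likelihood with known variance, the posterior is Normal; its mode equals its mean, the precision-weighted average.
Prior precision 1/σ₀² = 1/16 = 0.0625; data precision n/σ² = 4/16 = 0.25.
μ̂ = (0.0625·9 + 0.25·8.15) / (0.0625 + 0.25) = 2.6/0.3125 = 8.3200.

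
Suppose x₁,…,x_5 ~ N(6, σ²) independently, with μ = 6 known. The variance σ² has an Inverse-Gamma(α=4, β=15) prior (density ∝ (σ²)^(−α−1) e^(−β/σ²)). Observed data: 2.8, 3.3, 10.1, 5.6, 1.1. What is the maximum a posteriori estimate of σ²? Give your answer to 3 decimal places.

σ̂²_MAP = 5.901

Sum of squared deviations about the known mean: SS = (2.8−6)² + (3.3−6)² + (10.1−6)² + (5.6−6)² + (1.1−6)² = 58.51.
The Normal likelihood contributes (σ²)^(−n/2) exp(−SS/(2σ²)), so the posterior is Inverse-Gamma(α + n/2, β + SS/2) = Inverse-Gamma(6.5, 44.255).
The mode of Inverse-Gamma(a, b) is b/(a+1) = 44.255/7.5 ≈ 5.901.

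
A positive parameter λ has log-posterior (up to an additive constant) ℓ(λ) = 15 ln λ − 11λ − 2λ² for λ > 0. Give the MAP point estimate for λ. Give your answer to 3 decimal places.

ℓ'(λ) = 15/λ − 11 − 4λ. Setting this to zero and multiplying by λ: 4λ² + 11λ − 15 = 0.
λ = (−11 + √(11² + 4·4·15)) / (2·4) = (−11 + √361) / 8 = (−11 + 19)/8 = 1.
ℓ''(λ) = −15/λ² − 4 < 0, confirming a maximum.

λ̂_MAP = 1.000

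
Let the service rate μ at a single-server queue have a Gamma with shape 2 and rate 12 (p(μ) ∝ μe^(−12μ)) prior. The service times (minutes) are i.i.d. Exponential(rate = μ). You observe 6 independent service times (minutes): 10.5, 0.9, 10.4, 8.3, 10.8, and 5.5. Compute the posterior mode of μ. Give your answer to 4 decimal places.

μ̂_MAP = 0.1199

The Exponential(rate=μ) likelihood is ∝ μ^n e^(−μΣtᵢ). Here n = 6 and Σtᵢ = 10.5 + 0.9 + 10.4 + 8.3 + 10.8 + 5.5 = 46.4.
Posterior ∝ μe^(−12μ) · μ^6e^(−46.4μ) = μ^7e^(−58.4μ), i.e. Gamma(8, 58.4).
Mode = (a−1)/b = 7/58.4 ≈ 0.1199.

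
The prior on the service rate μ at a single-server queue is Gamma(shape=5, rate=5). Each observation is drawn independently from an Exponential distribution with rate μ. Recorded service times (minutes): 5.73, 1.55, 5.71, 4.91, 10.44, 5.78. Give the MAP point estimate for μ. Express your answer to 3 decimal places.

μ̂_MAP = 0.256

The Exponential(rate=μ) likelihood is ∝ μ^n e^(−μΣtᵢ). Here n = 6 and Σtᵢ = 5.73 + 1.55 + 5.71 + 4.91 + 10.44 + 5.78 = 34.12.
Posterior ∝ μ^4e^(−5μ) · μ^6e^(−34.12μ) = μ^10e^(−39.12μ), i.e. Gamma(11, 39.12).
Mode = (a−1)/b = 10/39.12 ≈ 0.256.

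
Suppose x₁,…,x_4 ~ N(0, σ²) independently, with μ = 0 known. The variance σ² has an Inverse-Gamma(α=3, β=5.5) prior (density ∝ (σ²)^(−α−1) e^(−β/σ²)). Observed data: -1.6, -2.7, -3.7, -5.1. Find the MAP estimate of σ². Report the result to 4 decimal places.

Sum of squared deviations about the known mean: SS = (-1.6−0)² + (-2.7−0)² + (-3.7−0)² + (-5.1−0)² = 49.55.
The Normal likelihood contributes (σ²)^(−n/2) exp(−SS/(2σ²)), so the posterior is Inverse-Gamma(α + n/2, β + SS/2) = Inverse-Gamma(5, 30.275).
The mode of Inverse-Gamma(a, b) is b/(a+1) = 30.275/6 ≈ 5.0458.

σ̂²_MAP = 5.0458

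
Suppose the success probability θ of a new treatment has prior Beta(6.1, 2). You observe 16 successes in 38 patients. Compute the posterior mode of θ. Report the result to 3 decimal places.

Prior: Beta(6.1, 2).
Data: 16 successes in 38 trials. The binomial likelihood contributes θ^16(1−θ)^22, so the posterior is Beta(6.1+16, 2+22) = Beta(22.1, 24).
For Beta(a, b) with a, b > 1 the mode is (a−1)/(a+b−2) = 21.1/44.1 ≈ 0.478.

θ̂_MAP = 0.478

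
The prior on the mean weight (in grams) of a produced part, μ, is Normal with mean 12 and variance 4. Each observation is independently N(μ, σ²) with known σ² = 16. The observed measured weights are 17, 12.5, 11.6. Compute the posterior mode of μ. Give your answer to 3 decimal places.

μ̂_MAP = 12.729

n = 3; x̄ = (17 + 12.5 + 11.6)/3 = 41.1/3 = 13.7.
For a Normal prior and Normal likelihood with known variance, the posterior is Normal; its mode equals its mean, the precision-weighted average.
Prior precision 1/σ₀² = 1/4 = 0.25; data precision n/σ² = 3/16 = 0.1875.
μ̂ = (0.25·12 + 0.1875·13.7) / (0.25 + 0.1875) = 5.56875/0.4375 = 891/70 ≈ 12.729.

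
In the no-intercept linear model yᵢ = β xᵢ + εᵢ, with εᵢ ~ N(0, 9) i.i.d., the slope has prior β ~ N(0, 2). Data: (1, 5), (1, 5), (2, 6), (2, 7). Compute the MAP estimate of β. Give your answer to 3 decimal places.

β̂_MAP = 2.483

log p(β | y) = −Σ(yᵢ − βxᵢ)²/(2·9) − β²/(2·2) + const.
Setting the derivative to zero: Σxᵢ(yᵢ − βxᵢ)/9 − β/2 = 0, so β = Σxᵢyᵢ / (Σxᵢ² + σ²/τ²).
Σxᵢyᵢ = 1·5 + 1·5 + 2·6 + 2·7 = 36; Σxᵢ² = 10; σ²/τ² = 4.5.
β̂_MAP = 36 / (10 + 4.5) = 36/14.5 ≈ 2.483.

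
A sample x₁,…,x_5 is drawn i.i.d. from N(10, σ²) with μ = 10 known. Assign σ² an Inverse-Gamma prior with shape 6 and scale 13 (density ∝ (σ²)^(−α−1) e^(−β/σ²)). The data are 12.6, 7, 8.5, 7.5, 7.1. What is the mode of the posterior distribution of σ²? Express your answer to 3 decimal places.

Sum of squared deviations about the known mean: SS = (12.6−10)² + (7−10)² + (8.5−10)² + (7.5−10)² + (7.1−10)² = 32.67.
The Normal likelihood contributes (σ²)^(−n/2) exp(−SS/(2σ²)), so the posterior is Inverse-Gamma(α + n/2, β + SS/2) = Inverse-Gamma(8.5, 29.335).
The mode of Inverse-Gamma(a, b) is b/(a+1) = 29.335/9.5 ≈ 3.088.

σ̂²_MAP = 3.088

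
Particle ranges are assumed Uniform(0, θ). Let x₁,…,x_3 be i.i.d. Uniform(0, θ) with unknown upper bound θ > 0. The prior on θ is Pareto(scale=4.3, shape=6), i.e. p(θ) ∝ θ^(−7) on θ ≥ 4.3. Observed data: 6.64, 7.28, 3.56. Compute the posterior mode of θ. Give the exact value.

The Uniform(0, θ) likelihood is θ^(−n) for θ ≥ max(xᵢ), zero otherwise. Here max(xᵢ) = 7.28.
Posterior ∝ θ^(−7) · θ^(−3) = θ^(−10) on θ ≥ max(4.3, 7.28) = 7.28.
This density is strictly decreasing in θ, so the posterior mode lies at the lower boundary of the support.

θ̂_MAP = 7.28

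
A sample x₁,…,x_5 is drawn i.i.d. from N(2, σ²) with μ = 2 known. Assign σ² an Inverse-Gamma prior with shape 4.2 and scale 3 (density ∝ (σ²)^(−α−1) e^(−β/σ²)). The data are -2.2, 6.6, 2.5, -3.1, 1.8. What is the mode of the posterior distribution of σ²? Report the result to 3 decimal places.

σ̂²_MAP = 4.617

Sum of squared deviations about the known mean: SS = (-2.2−2)² + (6.6−2)² + (2.5−2)² + (-3.1−2)² + (1.8−2)² = 65.1.
The Normal likelihood contributes (σ²)^(−n/2) exp(−SS/(2σ²)), so the posterior is Inverse-Gamma(α + n/2, β + SS/2) = Inverse-Gamma(6.7, 35.55).
The mode of Inverse-Gamma(a, b) is b/(a+1) = 35.55/7.7 ≈ 4.617.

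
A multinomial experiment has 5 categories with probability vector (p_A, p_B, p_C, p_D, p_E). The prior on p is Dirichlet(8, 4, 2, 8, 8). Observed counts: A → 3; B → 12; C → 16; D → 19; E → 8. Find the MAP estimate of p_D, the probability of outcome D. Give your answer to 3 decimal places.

The posterior is Dirichlet(αᵢ + nᵢ) = Dirichlet(11, 16, 18, 27, 16).
For a Dirichlet(a₁,…,a_K) with all aᵢ > 1, the mode has j-th component (aⱼ − 1)/(Σaᵢ − K).
Here Σaᵢ = 88 and K = 5, so p_D = (27 − 1)/(88 − 5) = 26/83 ≈ 0.313.

MAP estimate of p_D = 0.313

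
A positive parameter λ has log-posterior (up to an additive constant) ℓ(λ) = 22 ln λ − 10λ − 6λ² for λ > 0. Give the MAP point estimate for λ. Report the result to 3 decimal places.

λ̂_MAP = 1.000

ℓ'(λ) = 22/λ − 10 − 12λ. Setting this to zero and multiplying by λ: 12λ² + 10λ − 22 = 0.
λ = (−10 + √(10² + 4·12·22)) / (2·12) = (−10 + √1156) / 24 = (−10 + 34)/24 = 1.
ℓ''(λ) = −22/λ² − 12 < 0, confirming a maximum.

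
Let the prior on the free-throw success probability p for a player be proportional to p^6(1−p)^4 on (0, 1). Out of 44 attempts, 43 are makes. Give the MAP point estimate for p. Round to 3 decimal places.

p̂_MAP = 0.907

The prior density ∝ p^6(1−p)^4 is the kernel of Beta(7, 5).
Data: 43 successes in 44 trials. The binomial likelihood contributes p^43(1−p)^1, so the posterior is Beta(7+43, 5+1) = Beta(50, 6).
For Beta(a, b) with a, b > 1 the mode is (a−1)/(a+b−2) = 49/54 ≈ 0.907.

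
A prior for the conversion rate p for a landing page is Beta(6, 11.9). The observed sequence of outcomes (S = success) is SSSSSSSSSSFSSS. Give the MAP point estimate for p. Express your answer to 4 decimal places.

p̂_MAP = 0.6020

Prior: Beta(6, 11.9).
Data: 13 successes in 14 trials (from the sequence). The binomial likelihood contributes p^13(1−p)^1, so the posterior is Beta(6+13, 11.9+1) = Beta(19, 12.9).
For Beta(a, b) with a, b > 1 the mode is (a−1)/(a+b−2) = 18/29.9 ≈ 0.6020.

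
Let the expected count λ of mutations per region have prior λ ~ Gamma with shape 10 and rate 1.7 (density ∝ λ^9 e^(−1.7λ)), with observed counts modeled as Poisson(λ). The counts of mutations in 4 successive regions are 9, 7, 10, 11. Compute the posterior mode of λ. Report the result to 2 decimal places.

Σxᵢ = 9+7+10+11 = 37, with n = 4.
Posterior ∝ λ^9e^(−1.7λ) · λ^37e^(−4λ) = λ^46e^(−5.7λ), i.e. Gamma(shape=47, rate=5.7).
The mode of a Gamma(a, b) with a ≥ 1 (shape–rate) is (a−1)/b = 46/5.7 ≈ 8.07.

λ̂_MAP = 8.07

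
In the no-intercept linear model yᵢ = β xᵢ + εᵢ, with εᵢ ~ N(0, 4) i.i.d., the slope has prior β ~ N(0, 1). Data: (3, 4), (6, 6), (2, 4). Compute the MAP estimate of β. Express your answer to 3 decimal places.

β̂_MAP = 1.057

log p(β | y) = −Σ(yᵢ − βxᵢ)²/(2·4) − β²/(2·1) + const.
Setting the derivative to zero: Σxᵢ(yᵢ − βxᵢ)/4 − β/1 = 0, so β = Σxᵢyᵢ / (Σxᵢ² + σ²/τ²).
Σxᵢyᵢ = 3·4 + 6·6 + 2·4 = 56; Σxᵢ² = 49; σ²/τ² = 4.
β̂_MAP = 56 / (49 + 4) = 56/53 ≈ 1.057.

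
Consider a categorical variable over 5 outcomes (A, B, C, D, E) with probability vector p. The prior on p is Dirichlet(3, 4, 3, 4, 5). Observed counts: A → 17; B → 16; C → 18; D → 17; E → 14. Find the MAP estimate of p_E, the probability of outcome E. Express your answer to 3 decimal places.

MAP estimate of p_E = 0.188

The posterior is Dirichlet(αᵢ + nᵢ) = Dirichlet(20, 20, 21, 21, 19).
For a Dirichlet(a₁,…,a_K) with all aᵢ > 1, the mode has j-th component (aⱼ − 1)/(Σaᵢ − K).
Here Σaᵢ = 101 and K = 5, so p_E = (19 − 1)/(101 − 5) = 18/96 ≈ 0.188.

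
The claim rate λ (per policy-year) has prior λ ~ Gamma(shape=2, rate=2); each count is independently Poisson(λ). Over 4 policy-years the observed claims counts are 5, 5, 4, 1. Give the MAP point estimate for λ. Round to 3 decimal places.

Σxᵢ = 5+5+4+1 = 15, with n = 4.
Posterior ∝ λe^(−2λ) · λ^15e^(−4λ) = λ^16e^(−6λ), i.e. Gamma(shape=17, rate=6).
The mode of a Gamma(a, b) with a ≥ 1 (shape–rate) is (a−1)/b = 16/6 ≈ 2.667.

λ̂_MAP = 2.667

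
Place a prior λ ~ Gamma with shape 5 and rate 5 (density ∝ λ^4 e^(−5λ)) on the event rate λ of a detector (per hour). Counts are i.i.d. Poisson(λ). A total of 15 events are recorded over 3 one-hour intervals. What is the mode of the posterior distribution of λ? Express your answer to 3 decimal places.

Σxᵢ = 15, n = 3.
Posterior ∝ λ^4e^(−5λ) · λ^15e^(−3λ) = λ^19e^(−8λ), i.e. Gamma(shape=20, rate=8).
The mode of a Gamma(a, b) with a ≥ 1 (shape–rate) is (a−1)/b = 19/8 ≈ 2.375.

λ̂_MAP = 2.375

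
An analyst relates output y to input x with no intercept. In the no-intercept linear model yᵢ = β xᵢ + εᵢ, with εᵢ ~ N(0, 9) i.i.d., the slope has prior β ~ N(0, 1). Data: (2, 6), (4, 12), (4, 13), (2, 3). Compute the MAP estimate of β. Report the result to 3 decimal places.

log p(β | y) = −Σ(yᵢ − βxᵢ)²/(2·9) − β²/(2·1) + const.
Setting the derivative to zero: Σxᵢ(yᵢ − βxᵢ)/9 − β/1 = 0, so β = Σxᵢyᵢ / (Σxᵢ² + σ²/τ²).
Σxᵢyᵢ = 2·6 + 4·12 + 4·13 + 2·3 = 118; Σxᵢ² = 40; σ²/τ² = 9.
β̂_MAP = 118 / (40 + 9) = 118/49 ≈ 2.408.

β̂_MAP = 2.408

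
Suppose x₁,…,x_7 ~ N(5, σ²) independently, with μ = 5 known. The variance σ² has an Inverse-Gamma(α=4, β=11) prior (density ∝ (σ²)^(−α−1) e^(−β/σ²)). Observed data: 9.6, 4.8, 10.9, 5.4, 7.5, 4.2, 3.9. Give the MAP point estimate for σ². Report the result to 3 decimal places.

Sum of squared deviations about the known mean: SS = (9.6−5)² + (4.8−5)² + (10.9−5)² + (5.4−5)² + (7.5−5)² + (4.2−5)² + (3.9−5)² = 64.27.
The Normal likelihood contributes (σ²)^(−n/2) exp(−SS/(2σ²)), so the posterior is Inverse-Gamma(α + n/2, β + SS/2) = Inverse-Gamma(7.5, 43.135).
The mode of Inverse-Gamma(a, b) is b/(a+1) = 43.135/8.5 ≈ 5.075.

σ̂²_MAP = 5.075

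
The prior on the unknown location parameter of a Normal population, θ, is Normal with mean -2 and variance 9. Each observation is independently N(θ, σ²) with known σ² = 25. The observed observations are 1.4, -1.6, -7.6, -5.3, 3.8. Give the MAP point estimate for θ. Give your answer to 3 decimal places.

n = 5; x̄ = (1.4 + (-1.6) + (-7.6) + (-5.3) + 3.8)/5 = -9.3/5 = -1.86.
For a Normal prior and Normal likelihood with known variance, the posterior is Normal; its mode equals its mean, the precision-weighted average.
Prior precision 1/σ₀² = 1/9; data precision n/σ² = 5/25 = 0.2.
θ̂ = ((1/9)·(-2) + 0.2·(-1.86)) / (1/9 + 0.2) = (-1337/2250)/(14/45) = -1.910.

θ̂_MAP = -1.910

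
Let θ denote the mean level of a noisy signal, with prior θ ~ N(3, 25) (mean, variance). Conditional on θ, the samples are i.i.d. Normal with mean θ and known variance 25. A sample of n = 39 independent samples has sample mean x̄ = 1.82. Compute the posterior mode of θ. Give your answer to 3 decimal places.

n = 39, x̄ = 1.82.
For a Normal prior and Normal likelihood with known variance, the posterior is Normal; its mode equals its mean, the precision-weighted average.
Prior precision 1/σ₀² = 1/25 = 0.04; data precision n/σ² = 39/25 = 1.56.
θ̂ = (0.04·3 + 1.56·1.82) / (0.04 + 1.56) = 2.9592/1.6 = 1.8495 ≈ 1.850.

θ̂_MAP = 1.850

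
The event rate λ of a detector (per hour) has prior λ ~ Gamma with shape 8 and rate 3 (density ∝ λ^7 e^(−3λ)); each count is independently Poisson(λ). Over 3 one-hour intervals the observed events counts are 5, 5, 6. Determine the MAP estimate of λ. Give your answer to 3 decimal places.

Σxᵢ = 5+5+6 = 16, with n = 3.
Posterior ∝ λ^7e^(−3λ) · λ^16e^(−3λ) = λ^23e^(−6λ), i.e. Gamma(shape=24, rate=6).
The mode of a Gamma(a, b) with a ≥ 1 (shape–rate) is (a−1)/b = 23/6 ≈ 3.833.

λ̂_MAP = 3.833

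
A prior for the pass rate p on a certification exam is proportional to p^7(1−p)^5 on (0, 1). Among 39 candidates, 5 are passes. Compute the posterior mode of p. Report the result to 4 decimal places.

p̂_MAP = 0.2353

The prior density ∝ p^7(1−p)^5 is the kernel of Beta(8, 6).
Data: 5 successes in 39 trials. The binomial likelihood contributes p^5(1−p)^34, so the posterior is Beta(8+5, 6+34) = Beta(13, 40).
For Beta(a, b) with a, b > 1 the mode is (a−1)/(a+b−2) = 12/51 ≈ 0.2353.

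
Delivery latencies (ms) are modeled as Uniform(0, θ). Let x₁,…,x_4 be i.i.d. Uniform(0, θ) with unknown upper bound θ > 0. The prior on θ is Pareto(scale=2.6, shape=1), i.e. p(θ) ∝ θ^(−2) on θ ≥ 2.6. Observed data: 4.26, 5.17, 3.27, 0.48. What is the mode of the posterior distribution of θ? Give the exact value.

θ̂_MAP = 5.17

The Uniform(0, θ) likelihood is θ^(−n) for θ ≥ max(xᵢ), zero otherwise. Here max(xᵢ) = 5.17.
Posterior ∝ θ^(−2) · θ^(−4) = θ^(−6) on θ ≥ max(2.6, 5.17) = 5.17.
This density is strictly decreasing in θ, so the posterior mode lies at the lower boundary of the support.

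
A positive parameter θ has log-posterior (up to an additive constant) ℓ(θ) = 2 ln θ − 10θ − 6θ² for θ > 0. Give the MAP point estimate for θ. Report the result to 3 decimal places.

θ̂_MAP = 0.167

ℓ'(θ) = 2/θ − 10 − 12θ. Setting this to zero and multiplying by θ: 12θ² + 10θ − 2 = 0.
θ = (−10 + √(10² + 4·12·2)) / (2·12) = (−10 + √196) / 24 = (−10 + 14)/24 = 1/6.
ℓ''(θ) = −2/θ² − 12 < 0, confirming a maximum.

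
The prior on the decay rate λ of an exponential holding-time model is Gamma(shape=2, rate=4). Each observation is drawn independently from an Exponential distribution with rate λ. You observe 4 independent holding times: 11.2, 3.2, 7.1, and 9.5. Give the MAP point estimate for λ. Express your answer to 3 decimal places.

The Exponential(rate=λ) likelihood is ∝ λ^n e^(−λΣtᵢ). Here n = 4 and Σtᵢ = 11.2 + 3.2 + 7.1 + 9.5 = 31.
Posterior ∝ λe^(−4λ) · λ^4e^(−31λ) = λ^5e^(−35λ), i.e. Gamma(6, 35).
Mode = (a−1)/b = 5/35 ≈ 0.143.

λ̂_MAP = 0.143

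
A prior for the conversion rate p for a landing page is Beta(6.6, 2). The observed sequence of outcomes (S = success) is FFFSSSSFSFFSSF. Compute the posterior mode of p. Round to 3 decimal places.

Prior: Beta(6.6, 2).
Data: 7 successes in 14 trials (from the sequence). The binomial likelihood contributes p^7(1−p)^7, so the posterior is Beta(6.6+7, 2+7) = Beta(13.6, 9).
For Beta(a, b) with a, b > 1 the mode is (a−1)/(a+b−2) = 12.6/20.6 ≈ 0.612.

p̂_MAP = 0.612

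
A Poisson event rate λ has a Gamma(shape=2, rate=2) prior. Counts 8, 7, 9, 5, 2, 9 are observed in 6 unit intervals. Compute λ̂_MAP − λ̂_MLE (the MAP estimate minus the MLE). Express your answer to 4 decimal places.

Σxᵢ = 40. Posterior is Gamma(42, 8); MAP = (42−1)/8 = 41/8 ≈ 5.12500.
MLE = x̄ = 40/6 ≈ 6.66667.
Difference = 41/8 − 40/6 = -37/24 ≈ -1.5417.

MAP − MLE = -1.5417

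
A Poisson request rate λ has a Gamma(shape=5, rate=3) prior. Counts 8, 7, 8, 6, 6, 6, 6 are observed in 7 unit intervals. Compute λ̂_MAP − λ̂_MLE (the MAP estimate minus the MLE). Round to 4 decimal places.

MAP − MLE = -1.6143

Σxᵢ = 47. Posterior is Gamma(52, 10); MAP = (52−1)/10 = 51/10 ≈ 5.10000.
MLE = x̄ = 47/7 ≈ 6.71429.
Difference = 51/10 − 47/7 = -113/70 ≈ -1.6143.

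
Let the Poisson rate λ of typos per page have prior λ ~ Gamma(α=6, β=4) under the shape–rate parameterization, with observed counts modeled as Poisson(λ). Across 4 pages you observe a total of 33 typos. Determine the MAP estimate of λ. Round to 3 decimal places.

Σxᵢ = 33, n = 4.
Posterior ∝ λ^5e^(−4λ) · λ^33e^(−4λ) = λ^38e^(−8λ), i.e. Gamma(shape=39, rate=8).
The mode of a Gamma(a, b) with a ≥ 1 (shape–rate) is (a−1)/b = 38/8 ≈ 4.750.

λ̂_MAP = 4.750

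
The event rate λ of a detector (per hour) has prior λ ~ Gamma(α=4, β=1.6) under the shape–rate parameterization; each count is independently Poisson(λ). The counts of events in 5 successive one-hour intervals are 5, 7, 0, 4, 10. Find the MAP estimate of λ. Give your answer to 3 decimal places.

Σxᵢ = 5+7+0+4+10 = 26, with n = 5.
Posterior ∝ λ^3e^(−1.6λ) · λ^26e^(−5λ) = λ^29e^(−6.6λ), i.e. Gamma(shape=30, rate=6.6).
The mode of a Gamma(a, b) with a ≥ 1 (shape–rate) is (a−1)/b = 29/6.6 ≈ 4.394.

λ̂_MAP = 4.394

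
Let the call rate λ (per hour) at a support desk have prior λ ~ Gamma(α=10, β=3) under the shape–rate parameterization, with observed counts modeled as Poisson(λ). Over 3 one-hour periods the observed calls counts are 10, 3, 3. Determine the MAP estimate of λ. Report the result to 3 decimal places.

Σxᵢ = 10+3+3 = 16, with n = 3.
Posterior ∝ λ^9e^(−3λ) · λ^16e^(−3λ) = λ^25e^(−6λ), i.e. Gamma(shape=26, rate=6).
The mode of a Gamma(a, b) with a ≥ 1 (shape–rate) is (a−1)/b = 25/6 ≈ 4.167.

λ̂_MAP = 4.167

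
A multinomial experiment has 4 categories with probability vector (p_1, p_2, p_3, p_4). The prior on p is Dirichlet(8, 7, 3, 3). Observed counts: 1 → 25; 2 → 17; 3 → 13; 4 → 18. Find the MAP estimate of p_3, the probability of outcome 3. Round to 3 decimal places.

The posterior is Dirichlet(αᵢ + nᵢ) = Dirichlet(33, 24, 16, 21).
For a Dirichlet(a₁,…,a_K) with all aᵢ > 1, the mode has j-th component (aⱼ − 1)/(Σaᵢ − K).
Here Σaᵢ = 94 and K = 4, so p_3 = (16 − 1)/(94 − 4) = 15/90 ≈ 0.167.

MAP estimate: 0.167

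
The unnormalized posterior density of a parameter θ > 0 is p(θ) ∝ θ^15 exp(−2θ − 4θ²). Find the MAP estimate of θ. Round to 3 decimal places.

θ̂_MAP = 1.250

ℓ'(θ) = 15/θ − 2 − 8θ. Setting this to zero and multiplying by θ: 8θ² + 2θ − 15 = 0.
θ = (−2 + √(2² + 4·8·15)) / (2·8) = (−2 + √484) / 16 = (−2 + 22)/16 = 5/4.
ℓ''(θ) = −15/θ² − 8 < 0, confirming a maximum.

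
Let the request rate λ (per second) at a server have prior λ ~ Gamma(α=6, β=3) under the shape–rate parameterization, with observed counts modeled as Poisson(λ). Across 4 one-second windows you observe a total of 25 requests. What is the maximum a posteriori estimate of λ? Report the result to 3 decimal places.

λ̂_MAP = 4.286

Σxᵢ = 25, n = 4.
Posterior ∝ λ^5e^(−3λ) · λ^25e^(−4λ) = λ^30e^(−7λ), i.e. Gamma(shape=31, rate=7).
The mode of a Gamma(a, b) with a ≥ 1 (shape–rate) is (a−1)/b = 30/7 ≈ 4.286.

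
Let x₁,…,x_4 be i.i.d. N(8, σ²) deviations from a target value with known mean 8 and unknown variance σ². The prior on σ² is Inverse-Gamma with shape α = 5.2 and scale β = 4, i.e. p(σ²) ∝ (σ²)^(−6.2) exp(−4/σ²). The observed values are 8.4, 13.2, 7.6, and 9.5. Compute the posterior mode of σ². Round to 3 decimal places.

Sum of squared deviations about the known mean: SS = (8.4−8)² + (13.2−8)² + (7.6−8)² + (9.5−8)² = 29.61.
The Normal likelihood contributes (σ²)^(−n/2) exp(−SS/(2σ²)), so the posterior is Inverse-Gamma(α + n/2, β + SS/2) = Inverse-Gamma(7.2, 18.805).
The mode of Inverse-Gamma(a, b) is b/(a+1) = 18.805/8.2 ≈ 2.293.

σ̂²_MAP = 2.293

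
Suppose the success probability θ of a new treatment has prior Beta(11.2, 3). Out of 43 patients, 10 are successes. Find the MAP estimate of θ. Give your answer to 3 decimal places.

Prior: Beta(11.2, 3).
Data: 10 successes in 43 trials. The binomial likelihood contributes θ^10(1−θ)^33, so the posterior is Beta(11.2+10, 3+33) = Beta(21.2, 36).
For Beta(a, b) with a, b > 1 the mode is (a−1)/(a+b−2) = 20.2/55.2 ≈ 0.366.

θ̂_MAP = 0.366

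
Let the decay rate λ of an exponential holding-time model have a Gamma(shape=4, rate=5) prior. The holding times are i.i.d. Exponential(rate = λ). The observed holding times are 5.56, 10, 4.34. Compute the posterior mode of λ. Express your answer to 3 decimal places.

The Exponential(rate=λ) likelihood is ∝ λ^n e^(−λΣtᵢ). Here n = 3 and Σtᵢ = 5.56 + 10 + 4.34 = 19.90.
Posterior ∝ λ^3e^(−5λ) · λ^3e^(−19.90λ) = λ^6e^(−24.90λ), i.e. Gamma(7, 24.90).
Mode = (a−1)/b = 6/24.90 ≈ 0.241.

λ̂_MAP = 0.241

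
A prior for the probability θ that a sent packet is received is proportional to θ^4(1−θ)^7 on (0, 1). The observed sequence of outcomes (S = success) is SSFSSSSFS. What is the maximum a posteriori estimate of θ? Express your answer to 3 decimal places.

θ̂_MAP = 0.550

The prior density ∝ θ^4(1−θ)^7 is the kernel of Beta(5, 8).
Data: 7 successes in 9 trials (from the sequence). The binomial likelihood contributes θ^7(1−θ)^2, so the posterior is Beta(5+7, 8+2) = Beta(12, 10).
For Beta(a, b) with a, b > 1 the mode is (a−1)/(a+b−2) = 11/20 ≈ 0.550.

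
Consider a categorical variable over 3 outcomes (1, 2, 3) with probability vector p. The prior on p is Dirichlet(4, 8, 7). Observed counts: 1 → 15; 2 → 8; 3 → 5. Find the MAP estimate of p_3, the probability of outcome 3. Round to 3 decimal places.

The posterior is Dirichlet(αᵢ + nᵢ) = Dirichlet(19, 16, 12).
For a Dirichlet(a₁,…,a_K) with all aᵢ > 1, the mode has j-th component (aⱼ − 1)/(Σaᵢ − K).
Here Σaᵢ = 47 and K = 3, so p_3 = (12 − 1)/(47 − 3) = 11/44 ≈ 0.250.

MAP estimate: 0.250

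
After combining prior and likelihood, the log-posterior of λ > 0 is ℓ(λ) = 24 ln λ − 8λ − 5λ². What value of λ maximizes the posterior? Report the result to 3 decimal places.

ℓ'(λ) = 24/λ − 8 − 10λ. Setting this to zero and multiplying by λ: 10λ² + 8λ − 24 = 0.
λ = (−8 + √(8² + 4·10·24)) / (2·10) = (−8 + √1024) / 20 = (−8 + 32)/20 = 6/5.
ℓ''(λ) = −24/λ² − 10 < 0, confirming a maximum.

λ̂_MAP = 1.200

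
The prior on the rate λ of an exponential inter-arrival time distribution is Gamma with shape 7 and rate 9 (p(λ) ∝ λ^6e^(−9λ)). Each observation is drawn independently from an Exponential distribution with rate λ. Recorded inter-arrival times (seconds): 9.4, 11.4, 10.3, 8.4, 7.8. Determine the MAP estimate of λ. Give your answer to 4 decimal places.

λ̂_MAP = 0.1954

The Exponential(rate=λ) likelihood is ∝ λ^n e^(−λΣtᵢ). Here n = 5 and Σtᵢ = 9.4 + 11.4 + 10.3 + 8.4 + 7.8 = 47.3.
Posterior ∝ λ^6e^(−9λ) · λ^5e^(−47.3λ) = λ^11e^(−56.3λ), i.e. Gamma(12, 56.3).
Mode = (a−1)/b = 11/56.3 ≈ 0.1954.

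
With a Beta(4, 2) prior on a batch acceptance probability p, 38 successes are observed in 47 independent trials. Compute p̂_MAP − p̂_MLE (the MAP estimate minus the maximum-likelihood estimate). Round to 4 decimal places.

MAP − MLE = -0.0046

Posterior is Beta(42, 11); MAP = (42−1)/(53−2) = 41/51 ≈ 0.80392.
MLE ignores the prior: p̂_MLE = k/n = 38/47 ≈ 0.80851.
Difference = 41/51 − 38/47 = -11/2397 ≈ -0.0046.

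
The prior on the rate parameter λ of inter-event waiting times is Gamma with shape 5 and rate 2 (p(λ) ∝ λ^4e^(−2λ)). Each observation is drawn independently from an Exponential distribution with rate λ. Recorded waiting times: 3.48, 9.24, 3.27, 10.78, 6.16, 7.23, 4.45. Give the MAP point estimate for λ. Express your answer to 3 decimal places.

λ̂_MAP = 0.236

The Exponential(rate=λ) likelihood is ∝ λ^n e^(−λΣtᵢ). Here n = 7 and Σtᵢ = 3.48 + 9.24 + 3.27 + 10.78 + 6.16 + 7.23 + 4.45 = 44.61.
Posterior ∝ λ^4e^(−2λ) · λ^7e^(−44.61λ) = λ^11e^(−46.61λ), i.e. Gamma(12, 46.61).
Mode = (a−1)/b = 11/46.61 ≈ 0.236.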